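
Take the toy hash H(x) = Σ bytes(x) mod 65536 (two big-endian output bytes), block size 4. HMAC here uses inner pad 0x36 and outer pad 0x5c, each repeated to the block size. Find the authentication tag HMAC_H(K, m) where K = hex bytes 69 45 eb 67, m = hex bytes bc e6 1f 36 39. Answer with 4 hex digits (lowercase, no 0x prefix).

0174

Key hex bytes 69 45 eb 67 is exactly B = 4 bytes: K' = 69 45 eb 67.
K' ⊕ ipad = 5f 73 dd 51.  K' ⊕ opad = 35 19 b7 3b.
Inner input = (K'⊕ipad) ∥ m = 5f 73 dd 51 ∥ bc e6 1f 36 39.
Inner hash: sum = 95+115+221+81+188+230+31+54+57 = 1072 → 04 30.
Outer input = (K'⊕opad) ∥ inner = 35 19 b7 3b ∥ 04 30.
Outer hash (tag): sum = 53+25+183+59+4+48 = 372 → 01 74.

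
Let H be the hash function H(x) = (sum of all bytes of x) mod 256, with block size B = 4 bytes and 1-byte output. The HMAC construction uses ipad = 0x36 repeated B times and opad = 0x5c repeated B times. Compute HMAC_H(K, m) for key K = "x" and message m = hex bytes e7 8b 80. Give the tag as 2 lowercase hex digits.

1a

Key "x" = 78 is 1 byte ≤ B = 4; zero-pad to 4 bytes: K' = 78 00 00 00.
K' ⊕ ipad = 4e 36 36 36.  K' ⊕ opad = 24 5c 5c 5c.
Inner input = (K'⊕ipad) ∥ m = 4e 36 36 36 ∥ e7 8b 80.
Inner hash: sum = 78+54+54+54+231+139+128 = 738; mod 256 = 226 → e2.
Outer input = (K'⊕opad) ∥ inner = 24 5c 5c 5c ∥ e2.
Outer hash (tag): sum = 36+92+92+92+226 = 538; mod 256 = 26 → 1a.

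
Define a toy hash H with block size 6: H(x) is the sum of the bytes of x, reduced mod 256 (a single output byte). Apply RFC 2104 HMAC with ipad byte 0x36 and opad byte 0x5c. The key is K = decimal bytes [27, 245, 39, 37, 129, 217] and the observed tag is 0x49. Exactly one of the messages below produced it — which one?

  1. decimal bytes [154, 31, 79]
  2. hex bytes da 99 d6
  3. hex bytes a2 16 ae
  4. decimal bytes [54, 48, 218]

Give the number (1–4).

Key decimal bytes [27, 245, 39, 37, 129, 217] = 1b f5 27 25 81 d9 is exactly B = 6 bytes: K' = 1b f5 27 25 81 d9.
K' ⊕ ipad = 2d c3 11 13 b7 ef; K' ⊕ opad = 47 a9 7b 79 dd 85.
m1: inner = H(2d c3 11 13 b7 ef 9a 1f 4f) = c2; tag = H(47 a9 7b 79 dd 85 c2) = 08
m2: inner = H(2d c3 11 13 b7 ef da 99 d6) = 03; tag = H(47 a9 7b 79 dd 85 03) = 49 ← matches
m3: inner = H(2d c3 11 13 b7 ef a2 16 ae) = 20; tag = H(47 a9 7b 79 dd 85 20) = 66
m4: inner = H(2d c3 11 13 b7 ef 36 30 da) = fa; tag = H(47 a9 7b 79 dd 85 fa) = 40

2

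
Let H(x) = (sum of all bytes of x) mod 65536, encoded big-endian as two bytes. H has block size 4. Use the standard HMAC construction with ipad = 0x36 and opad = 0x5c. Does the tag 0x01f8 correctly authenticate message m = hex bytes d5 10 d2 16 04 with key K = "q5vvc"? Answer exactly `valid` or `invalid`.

Key "q5vvc" = 71 35 76 76 63 is 5 bytes > B = 4, so hash it first: H(key) = 01 f5, then zero-pad to 4 bytes: K' = 01 f5 00 00.
K' ⊕ ipad = 37 c3 36 36; K' ⊕ opad = 5d a9 5c 5c.
Inner hash: sum = 55+195+54+54+213+16+210+22+4 = 823 → 03 37.
Outer hash (recomputed tag): sum = 93+169+92+92+3+55 = 504 → 01 f8.
Recomputed tag = 01f8; claimed = 01f8 → match.

valid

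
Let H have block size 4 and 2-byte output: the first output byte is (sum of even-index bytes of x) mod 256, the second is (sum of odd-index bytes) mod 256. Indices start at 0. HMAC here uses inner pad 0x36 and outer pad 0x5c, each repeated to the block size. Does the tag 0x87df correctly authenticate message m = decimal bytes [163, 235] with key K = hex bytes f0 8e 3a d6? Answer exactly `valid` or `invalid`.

Key hex bytes f0 8e 3a d6 is exactly B = 4 bytes: K' = f0 8e 3a d6.
K' ⊕ ipad = c6 b8 0c e0; K' ⊕ opad = ac d2 66 8a.
Inner hash: even-index sum = 373 mod 256 = 117; odd-index sum = 643 mod 256 = 131 → 75 83.
Outer hash (recomputed tag): even-index sum = 391 mod 256 = 135; odd-index sum = 479 mod 256 = 223 → 87 df.
Recomputed tag = 87df; claimed = 87df → match.

valid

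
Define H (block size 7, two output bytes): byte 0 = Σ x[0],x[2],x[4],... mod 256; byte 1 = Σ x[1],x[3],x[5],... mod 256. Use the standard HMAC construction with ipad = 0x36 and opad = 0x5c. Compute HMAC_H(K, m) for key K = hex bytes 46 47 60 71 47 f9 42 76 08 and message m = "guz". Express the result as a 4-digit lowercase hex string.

Key hex bytes 46 47 60 71 47 f9 42 76 08 is 9 bytes > B = 7, so hash it first: H(key) = 37 27, then zero-pad to 7 bytes: K' = 37 27 00 00 00 00 00.
K' ⊕ ipad = 01 11 36 36 36 36 36.  K' ⊕ opad = 6b 7b 5c 5c 5c 5c 5c.
Inner input = (K'⊕ipad) ∥ m = 01 11 36 36 36 36 36 ∥ 67 75 7a.
Inner hash: even-index sum = 280 mod 256 = 24; odd-index sum = 350 mod 256 = 94 → 18 5e.
Outer input = (K'⊕opad) ∥ inner = 6b 7b 5c 5c 5c 5c 5c ∥ 18 5e.
Outer hash (tag): even-index sum = 477 mod 256 = 221; odd-index sum = 331 mod 256 = 75 → dd 4b.

dd4b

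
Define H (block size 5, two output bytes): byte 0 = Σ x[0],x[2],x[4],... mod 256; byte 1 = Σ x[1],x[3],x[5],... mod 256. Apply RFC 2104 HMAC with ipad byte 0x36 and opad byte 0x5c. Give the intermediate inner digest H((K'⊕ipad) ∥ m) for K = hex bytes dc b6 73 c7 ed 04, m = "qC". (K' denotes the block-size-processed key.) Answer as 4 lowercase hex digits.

Key hex bytes dc b6 73 c7 ed 04 is 6 bytes > B = 5, so hash it first: H(key) = 3c 81, then zero-pad to 5 bytes: K' = 3c 81 00 00 00.
K' ⊕ ipad = 0a b7 36 36 36.
Inner input = 0a b7 36 36 36 ∥ 71 43.
Inner hash: even-index sum = 185 mod 256 = 185; odd-index sum = 350 mod 256 = 94 → b9 5e.

b95e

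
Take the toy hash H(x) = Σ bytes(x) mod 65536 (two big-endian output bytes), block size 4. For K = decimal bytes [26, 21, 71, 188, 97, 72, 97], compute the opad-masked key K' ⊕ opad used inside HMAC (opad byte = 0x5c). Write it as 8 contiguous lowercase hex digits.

Key decimal bytes [26, 21, 71, 188, 97, 72, 97] = 1a 15 47 bc 61 48 61 is 7 bytes > B = 4, so hash it first: H(key) = 02 3c, then zero-pad to 4 bytes: K' = 02 3c 00 00.
XOR each byte with 0x5c: 02⊕5c=5e, 3c⊕5c=60, 00⊕5c=5c, 00⊕5c=5c.

5e605c5c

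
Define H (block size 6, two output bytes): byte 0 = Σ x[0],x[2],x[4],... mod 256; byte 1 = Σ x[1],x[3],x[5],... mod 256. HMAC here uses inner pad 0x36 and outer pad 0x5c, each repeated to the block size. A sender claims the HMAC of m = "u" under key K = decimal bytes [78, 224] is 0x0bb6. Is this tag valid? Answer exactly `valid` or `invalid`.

invalid

Key decimal bytes [78, 224] = 4e e0 is 2 bytes ≤ B = 6; zero-pad to 6 bytes: K' = 4e e0 00 00 00 00.
K' ⊕ ipad = 78 d6 36 36 36 36; K' ⊕ opad = 12 bc 5c 5c 5c 5c.
Inner hash: even-index sum = 345 mod 256 = 89; odd-index sum = 322 mod 256 = 66 → 59 42.
Outer hash (recomputed tag): even-index sum = 291 mod 256 = 35; odd-index sum = 438 mod 256 = 182 → 23 b6.
Recomputed tag = 23b6; claimed = 0bb6 → mismatch.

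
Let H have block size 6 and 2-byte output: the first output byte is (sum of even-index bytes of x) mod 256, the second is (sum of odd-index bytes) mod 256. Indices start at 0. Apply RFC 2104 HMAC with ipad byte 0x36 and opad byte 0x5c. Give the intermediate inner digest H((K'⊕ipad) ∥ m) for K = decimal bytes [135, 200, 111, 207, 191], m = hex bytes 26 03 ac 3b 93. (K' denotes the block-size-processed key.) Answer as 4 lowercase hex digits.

f86b

Key decimal bytes [135, 200, 111, 207, 191] = 87 c8 6f cf bf is 5 bytes ≤ B = 6; zero-pad to 6 bytes: K' = 87 c8 6f cf bf 00.
K' ⊕ ipad = b1 fe 59 f9 89 36.
Inner input = b1 fe 59 f9 89 36 ∥ 26 03 ac 3b 93.
Inner hash: even-index sum = 760 mod 256 = 248; odd-index sum = 619 mod 256 = 107 → f8 6b.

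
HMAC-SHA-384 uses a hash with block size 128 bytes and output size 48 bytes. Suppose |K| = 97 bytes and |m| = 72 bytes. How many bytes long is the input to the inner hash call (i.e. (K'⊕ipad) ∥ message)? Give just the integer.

Key is 97 ≤ 128 bytes, zero-padded: |K'| = 128.
Inner input = (K'⊕ipad) ∥ m → 128 + 72 = 200 bytes.

200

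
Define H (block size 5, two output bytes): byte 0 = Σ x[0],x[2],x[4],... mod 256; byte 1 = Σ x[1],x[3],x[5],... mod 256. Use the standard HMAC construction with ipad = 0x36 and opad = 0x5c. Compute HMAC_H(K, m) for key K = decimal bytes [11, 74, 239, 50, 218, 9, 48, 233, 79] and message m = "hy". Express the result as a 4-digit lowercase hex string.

bdd8

Key decimal bytes [11, 74, 239, 50, 218, 9, 48, 233, 79] = 0b 4a ef 32 da 09 30 e9 4f is 9 bytes > B = 5, so hash it first: H(key) = 53 6e, then zero-pad to 5 bytes: K' = 53 6e 00 00 00.
K' ⊕ ipad = 65 58 36 36 36.  K' ⊕ opad = 0f 32 5c 5c 5c.
Inner input = (K'⊕ipad) ∥ m = 65 58 36 36 36 ∥ 68 79.
Inner hash: even-index sum = 330 mod 256 = 74; odd-index sum = 246 mod 256 = 246 → 4a f6.
Outer input = (K'⊕opad) ∥ inner = 0f 32 5c 5c 5c ∥ 4a f6.
Outer hash (tag): even-index sum = 445 mod 256 = 189; odd-index sum = 216 mod 256 = 216 → bd d8.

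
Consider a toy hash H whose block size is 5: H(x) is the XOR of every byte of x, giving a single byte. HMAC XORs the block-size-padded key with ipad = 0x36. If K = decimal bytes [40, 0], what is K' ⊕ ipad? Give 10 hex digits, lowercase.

Key decimal bytes [40, 0] = 28 00 is 2 bytes ≤ B = 5; zero-pad to 5 bytes: K' = 28 00 00 00 00.
XOR each byte with 0x36: 28⊕36=1e, 00⊕36=36, 00⊕36=36, 00⊕36=36, 00⊕36=36.

1e36363636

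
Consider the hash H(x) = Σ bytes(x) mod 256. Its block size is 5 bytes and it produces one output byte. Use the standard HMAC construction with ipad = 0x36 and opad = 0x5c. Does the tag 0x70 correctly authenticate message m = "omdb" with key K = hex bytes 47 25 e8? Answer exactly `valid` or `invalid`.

Key hex bytes 47 25 e8 is 3 bytes ≤ B = 5; zero-pad to 5 bytes: K' = 47 25 e8 00 00.
K' ⊕ ipad = 71 13 de 36 36; K' ⊕ opad = 1b 79 b4 5c 5c.
Inner hash: sum = 113+19+222+54+54+111+109+100+98 = 880; mod 256 = 112 → 70.
Outer hash (recomputed tag): sum = 27+121+180+92+92+112 = 624; mod 256 = 112 → 70.
Recomputed tag = 70; claimed = 70 → match.

valid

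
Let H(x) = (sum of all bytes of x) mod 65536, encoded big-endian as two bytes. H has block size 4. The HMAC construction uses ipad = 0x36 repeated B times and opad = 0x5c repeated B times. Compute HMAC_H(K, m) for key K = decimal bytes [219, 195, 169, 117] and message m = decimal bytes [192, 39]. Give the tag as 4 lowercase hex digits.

Key decimal bytes [219, 195, 169, 117] = db c3 a9 75 is exactly B = 4 bytes: K' = db c3 a9 75.
K' ⊕ ipad = ed f5 9f 43.  K' ⊕ opad = 87 9f f5 29.
Inner input = (K'⊕ipad) ∥ m = ed f5 9f 43 ∥ c0 27.
Inner hash: sum = 237+245+159+67+192+39 = 939 → 03 ab.
Outer input = (K'⊕opad) ∥ inner = 87 9f f5 29 ∥ 03 ab.
Outer hash (tag): sum = 135+159+245+41+3+171 = 754 → 02 f2.

02f2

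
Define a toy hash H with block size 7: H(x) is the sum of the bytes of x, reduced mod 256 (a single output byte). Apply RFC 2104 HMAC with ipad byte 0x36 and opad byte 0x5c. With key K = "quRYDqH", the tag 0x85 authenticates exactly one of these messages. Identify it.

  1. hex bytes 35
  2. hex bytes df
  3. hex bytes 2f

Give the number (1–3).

Key "quRYDqH" = 71 75 52 59 44 71 48 is exactly B = 7 bytes: K' = 71 75 52 59 44 71 48.
K' ⊕ ipad = 47 43 64 6f 72 47 7e; K' ⊕ opad = 2d 29 0e 05 18 2d 14.
m1: inner = H(47 43 64 6f 72 47 7e 35) = c9; tag = H(2d 29 0e 05 18 2d 14 c9) = 8b
m2: inner = H(47 43 64 6f 72 47 7e df) = 73; tag = H(2d 29 0e 05 18 2d 14 73) = 35
m3: inner = H(47 43 64 6f 72 47 7e 2f) = c3; tag = H(2d 29 0e 05 18 2d 14 c3) = 85 ← matches

3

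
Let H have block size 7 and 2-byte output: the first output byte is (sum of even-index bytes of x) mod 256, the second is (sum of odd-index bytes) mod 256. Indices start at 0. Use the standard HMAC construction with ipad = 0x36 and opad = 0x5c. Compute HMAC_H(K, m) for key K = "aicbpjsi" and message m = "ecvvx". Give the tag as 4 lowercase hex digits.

7686

Key "aicbpjsi" = 61 69 63 62 70 6a 73 69 is 8 bytes > B = 7, so hash it first: H(key) = a7 9e, then zero-pad to 7 bytes: K' = a7 9e 00 00 00 00 00.
K' ⊕ ipad = 91 a8 36 36 36 36 36.  K' ⊕ opad = fb c2 5c 5c 5c 5c 5c.
Inner input = (K'⊕ipad) ∥ m = 91 a8 36 36 36 36 36 ∥ 65 63 76 76 78.
Inner hash: even-index sum = 524 mod 256 = 12; odd-index sum = 615 mod 256 = 103 → 0c 67.
Outer input = (K'⊕opad) ∥ inner = fb c2 5c 5c 5c 5c 5c ∥ 0c 67.
Outer hash (tag): even-index sum = 630 mod 256 = 118; odd-index sum = 390 mod 256 = 134 → 76 86.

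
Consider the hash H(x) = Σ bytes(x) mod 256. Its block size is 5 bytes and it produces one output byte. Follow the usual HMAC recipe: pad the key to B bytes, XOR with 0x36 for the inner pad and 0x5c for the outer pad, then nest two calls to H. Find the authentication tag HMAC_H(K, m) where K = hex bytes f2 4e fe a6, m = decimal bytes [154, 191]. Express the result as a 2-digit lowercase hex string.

db

Key hex bytes f2 4e fe a6 is 4 bytes ≤ B = 5; zero-pad to 5 bytes: K' = f2 4e fe a6 00.
K' ⊕ ipad = c4 78 c8 90 36.  K' ⊕ opad = ae 12 a2 fa 5c.
Inner input = (K'⊕ipad) ∥ m = c4 78 c8 90 36 ∥ 9a bf.
Inner hash: sum = 196+120+200+144+54+154+191 = 1059; mod 256 = 35 → 23.
Outer input = (K'⊕opad) ∥ inner = ae 12 a2 fa 5c ∥ 23.
Outer hash (tag): sum = 174+18+162+250+92+35 = 731; mod 256 = 219 → db.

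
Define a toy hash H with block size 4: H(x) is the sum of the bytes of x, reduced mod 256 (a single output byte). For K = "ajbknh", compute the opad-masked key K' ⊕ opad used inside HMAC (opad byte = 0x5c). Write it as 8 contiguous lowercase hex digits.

Key "ajbknh" = 61 6a 62 6b 6e 68 is 6 bytes > B = 4, so hash it first: H(key) = 6e, then zero-pad to 4 bytes: K' = 6e 00 00 00.
XOR each byte with 0x5c: 6e⊕5c=32, 00⊕5c=5c, 00⊕5c=5c, 00⊕5c=5c.

325c5c5c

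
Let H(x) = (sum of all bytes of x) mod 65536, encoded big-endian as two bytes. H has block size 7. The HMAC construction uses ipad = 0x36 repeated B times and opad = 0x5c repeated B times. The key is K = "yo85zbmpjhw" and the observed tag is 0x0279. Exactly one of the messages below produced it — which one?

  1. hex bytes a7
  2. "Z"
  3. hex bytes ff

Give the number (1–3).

1

Key "yo85zbmpjhw" = 79 6f 38 35 7a 62 6d 70 6a 68 77 is 11 bytes > B = 7, so hash it first: H(key) = 04 57, then zero-pad to 7 bytes: K' = 04 57 00 00 00 00 00.
K' ⊕ ipad = 32 61 36 36 36 36 36; K' ⊕ opad = 58 0b 5c 5c 5c 5c 5c.
m1: inner = H(32 61 36 36 36 36 36 a7) = 02 48; tag = H(58 0b 5c 5c 5c 5c 5c 02 48) = 0279 ← matches
m2: inner = H(32 61 36 36 36 36 36 5a) = 01 fb; tag = H(58 0b 5c 5c 5c 5c 5c 01 fb) = 032b
m3: inner = H(32 61 36 36 36 36 36 ff) = 02 a0; tag = H(58 0b 5c 5c 5c 5c 5c 02 a0) = 02d1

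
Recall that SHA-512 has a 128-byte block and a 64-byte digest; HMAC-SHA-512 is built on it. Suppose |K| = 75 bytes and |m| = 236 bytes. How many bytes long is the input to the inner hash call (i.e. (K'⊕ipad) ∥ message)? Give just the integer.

364

Key is 75 ≤ 128 bytes, zero-padded: |K'| = 128.
Inner input = (K'⊕ipad) ∥ m → 128 + 236 = 364 bytes.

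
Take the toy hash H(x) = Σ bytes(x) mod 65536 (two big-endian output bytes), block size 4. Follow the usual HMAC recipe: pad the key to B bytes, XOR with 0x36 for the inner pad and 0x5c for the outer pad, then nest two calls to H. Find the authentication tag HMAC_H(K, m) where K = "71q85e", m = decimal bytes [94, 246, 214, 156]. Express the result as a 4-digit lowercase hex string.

Key "71q85e" = 37 31 71 38 35 65 is 6 bytes > B = 4, so hash it first: H(key) = 01 ab, then zero-pad to 4 bytes: K' = 01 ab 00 00.
K' ⊕ ipad = 37 9d 36 36.  K' ⊕ opad = 5d f7 5c 5c.
Inner input = (K'⊕ipad) ∥ m = 37 9d 36 36 ∥ 5e f6 d6 9c.
Inner hash: sum = 55+157+54+54+94+246+214+156 = 1030 → 04 06.
Outer input = (K'⊕opad) ∥ inner = 5d f7 5c 5c ∥ 04 06.
Outer hash (tag): sum = 93+247+92+92+4+6 = 534 → 02 16.

0216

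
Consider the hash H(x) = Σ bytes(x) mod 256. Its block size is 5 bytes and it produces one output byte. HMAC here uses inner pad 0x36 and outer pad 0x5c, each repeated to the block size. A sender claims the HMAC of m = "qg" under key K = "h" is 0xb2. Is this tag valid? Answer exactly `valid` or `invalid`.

Key "h" = 68 is 1 byte ≤ B = 5; zero-pad to 5 bytes: K' = 68 00 00 00 00.
K' ⊕ ipad = 5e 36 36 36 36; K' ⊕ opad = 34 5c 5c 5c 5c.
Inner hash: sum = 94+54+54+54+54+113+103 = 526; mod 256 = 14 → 0e.
Outer hash (recomputed tag): sum = 52+92+92+92+92+14 = 434; mod 256 = 178 → b2.
Recomputed tag = b2; claimed = b2 → match.

valid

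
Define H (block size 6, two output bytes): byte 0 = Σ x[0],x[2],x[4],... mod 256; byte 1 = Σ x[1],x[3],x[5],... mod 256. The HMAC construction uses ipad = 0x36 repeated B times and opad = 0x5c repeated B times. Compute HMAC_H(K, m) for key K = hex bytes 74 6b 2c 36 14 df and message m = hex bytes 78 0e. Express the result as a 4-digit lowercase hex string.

d678

Key hex bytes 74 6b 2c 36 14 df is exactly B = 6 bytes: K' = 74 6b 2c 36 14 df.
K' ⊕ ipad = 42 5d 1a 00 22 e9.  K' ⊕ opad = 28 37 70 6a 48 83.
Inner input = (K'⊕ipad) ∥ m = 42 5d 1a 00 22 e9 ∥ 78 0e.
Inner hash: even-index sum = 246 mod 256 = 246; odd-index sum = 340 mod 256 = 84 → f6 54.
Outer input = (K'⊕opad) ∥ inner = 28 37 70 6a 48 83 ∥ f6 54.
Outer hash (tag): even-index sum = 470 mod 256 = 214; odd-index sum = 376 mod 256 = 120 → d6 78.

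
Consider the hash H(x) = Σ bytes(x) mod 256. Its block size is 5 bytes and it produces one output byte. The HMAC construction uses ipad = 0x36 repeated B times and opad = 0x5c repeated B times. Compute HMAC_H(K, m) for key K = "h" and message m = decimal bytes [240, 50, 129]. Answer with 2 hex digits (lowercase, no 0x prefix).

Key "h" = 68 is 1 byte ≤ B = 5; zero-pad to 5 bytes: K' = 68 00 00 00 00.
K' ⊕ ipad = 5e 36 36 36 36.  K' ⊕ opad = 34 5c 5c 5c 5c.
Inner input = (K'⊕ipad) ∥ m = 5e 36 36 36 36 ∥ f0 32 81.
Inner hash: sum = 94+54+54+54+54+240+50+129 = 729; mod 256 = 217 → d9.
Outer input = (K'⊕opad) ∥ inner = 34 5c 5c 5c 5c ∥ d9.
Outer hash (tag): sum = 52+92+92+92+92+217 = 637; mod 256 = 125 → 7d.

7d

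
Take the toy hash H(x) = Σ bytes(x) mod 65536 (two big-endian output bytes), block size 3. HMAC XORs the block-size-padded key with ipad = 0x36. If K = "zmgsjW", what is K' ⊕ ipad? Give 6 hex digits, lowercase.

Key "zmgsjW" = 7a 6d 67 73 6a 57 is 6 bytes > B = 3, so hash it first: H(key) = 02 82, then zero-pad to 3 bytes: K' = 02 82 00.
XOR each byte with 0x36: 02⊕36=34, 82⊕36=b4, 00⊕36=36.

34b436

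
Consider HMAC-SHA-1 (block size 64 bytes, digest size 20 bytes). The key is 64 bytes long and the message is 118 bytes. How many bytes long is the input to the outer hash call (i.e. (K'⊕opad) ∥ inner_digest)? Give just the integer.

Key is 64 ≤ 64 bytes, zero-padded: |K'| = 64.
Outer input = (K'⊕opad) ∥ H(inner) → 64 + 20 = 84 bytes.

84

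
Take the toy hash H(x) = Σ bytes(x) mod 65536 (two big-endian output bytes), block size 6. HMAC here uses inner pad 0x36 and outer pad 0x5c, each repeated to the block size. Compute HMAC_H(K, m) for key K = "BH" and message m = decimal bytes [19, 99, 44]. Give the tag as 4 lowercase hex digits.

Key "BH" = 42 48 is 2 bytes ≤ B = 6; zero-pad to 6 bytes: K' = 42 48 00 00 00 00.
K' ⊕ ipad = 74 7e 36 36 36 36.  K' ⊕ opad = 1e 14 5c 5c 5c 5c.
Inner input = (K'⊕ipad) ∥ m = 74 7e 36 36 36 36 ∥ 13 63 2c.
Inner hash: sum = 116+126+54+54+54+54+19+99+44 = 620 → 02 6c.
Outer input = (K'⊕opad) ∥ inner = 1e 14 5c 5c 5c 5c ∥ 02 6c.
Outer hash (tag): sum = 30+20+92+92+92+92+2+108 = 528 → 02 10.

0210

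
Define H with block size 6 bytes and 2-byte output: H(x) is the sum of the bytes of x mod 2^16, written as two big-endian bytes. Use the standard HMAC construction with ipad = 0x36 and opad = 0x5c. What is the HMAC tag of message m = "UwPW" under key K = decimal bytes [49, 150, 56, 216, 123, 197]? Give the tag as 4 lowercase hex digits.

Key decimal bytes [49, 150, 56, 216, 123, 197] = 31 96 38 d8 7b c5 is exactly B = 6 bytes: K' = 31 96 38 d8 7b c5.
K' ⊕ ipad = 07 a0 0e ee 4d f3.  K' ⊕ opad = 6d ca 64 84 27 99.
Inner input = (K'⊕ipad) ∥ m = 07 a0 0e ee 4d f3 ∥ 55 77 50 57.
Inner hash: sum = 7+160+14+238+77+243+85+119+80+87 = 1110 → 04 56.
Outer input = (K'⊕opad) ∥ inner = 6d ca 64 84 27 99 ∥ 04 56.
Outer hash (tag): sum = 109+202+100+132+39+153+4+86 = 825 → 03 39.

0339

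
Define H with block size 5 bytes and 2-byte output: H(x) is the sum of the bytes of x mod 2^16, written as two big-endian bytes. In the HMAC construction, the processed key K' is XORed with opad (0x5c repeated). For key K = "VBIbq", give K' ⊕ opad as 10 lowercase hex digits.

0a1e153e2d

Key "VBIbq" = 56 42 49 62 71 is exactly B = 5 bytes: K' = 56 42 49 62 71.
XOR each byte with 0x5c: 56⊕5c=0a, 42⊕5c=1e, 49⊕5c=15, 62⊕5c=3e, 71⊕5c=2d.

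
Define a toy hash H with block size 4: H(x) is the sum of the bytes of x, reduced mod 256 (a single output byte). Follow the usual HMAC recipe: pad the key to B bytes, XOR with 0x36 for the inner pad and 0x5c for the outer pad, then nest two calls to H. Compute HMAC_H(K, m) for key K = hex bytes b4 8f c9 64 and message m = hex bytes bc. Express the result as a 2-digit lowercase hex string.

d0

Key hex bytes b4 8f c9 64 is exactly B = 4 bytes: K' = b4 8f c9 64.
K' ⊕ ipad = 82 b9 ff 52.  K' ⊕ opad = e8 d3 95 38.
Inner input = (K'⊕ipad) ∥ m = 82 b9 ff 52 ∥ bc.
Inner hash: sum = 130+185+255+82+188 = 840; mod 256 = 72 → 48.
Outer input = (K'⊕opad) ∥ inner = e8 d3 95 38 ∥ 48.
Outer hash (tag): sum = 232+211+149+56+72 = 720; mod 256 = 208 → d0.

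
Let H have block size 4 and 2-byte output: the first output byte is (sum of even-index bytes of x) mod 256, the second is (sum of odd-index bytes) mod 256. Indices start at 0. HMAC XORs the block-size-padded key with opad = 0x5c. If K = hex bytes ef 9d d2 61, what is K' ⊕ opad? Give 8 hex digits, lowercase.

Key hex bytes ef 9d d2 61 is exactly B = 4 bytes: K' = ef 9d d2 61.
XOR each byte with 0x5c: ef⊕5c=b3, 9d⊕5c=c1, d2⊕5c=8e, 61⊕5c=3d.

b3c18e3d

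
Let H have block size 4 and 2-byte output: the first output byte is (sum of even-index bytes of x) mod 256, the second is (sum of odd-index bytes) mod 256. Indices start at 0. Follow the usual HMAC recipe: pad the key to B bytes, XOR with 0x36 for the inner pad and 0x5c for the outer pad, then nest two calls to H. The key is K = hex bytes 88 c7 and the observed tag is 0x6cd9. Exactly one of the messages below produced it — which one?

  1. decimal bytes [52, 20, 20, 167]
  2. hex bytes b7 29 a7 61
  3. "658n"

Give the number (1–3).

Key hex bytes 88 c7 is 2 bytes ≤ B = 4; zero-pad to 4 bytes: K' = 88 c7 00 00.
K' ⊕ ipad = be f1 36 36; K' ⊕ opad = d4 9b 5c 5c.
m1: inner = H(be f1 36 36 34 14 14 a7) = 3c e2; tag = H(d4 9b 5c 5c 3c e2) = 6cd9 ← matches
m2: inner = H(be f1 36 36 b7 29 a7 61) = 52 b1; tag = H(d4 9b 5c 5c 52 b1) = 82a8
m3: inner = H(be f1 36 36 36 35 38 6e) = 62 ca; tag = H(d4 9b 5c 5c 62 ca) = 92c1

1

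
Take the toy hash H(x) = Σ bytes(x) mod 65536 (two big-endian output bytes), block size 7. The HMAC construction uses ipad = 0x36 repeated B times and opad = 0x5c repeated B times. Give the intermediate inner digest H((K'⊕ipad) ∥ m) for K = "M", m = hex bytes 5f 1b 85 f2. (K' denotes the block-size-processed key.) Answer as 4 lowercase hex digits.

03b0

Key "M" = 4d is 1 byte ≤ B = 7; zero-pad to 7 bytes: K' = 4d 00 00 00 00 00 00.
K' ⊕ ipad = 7b 36 36 36 36 36 36.
Inner input = 7b 36 36 36 36 36 36 ∥ 5f 1b 85 f2.
Inner hash: sum = 123+54+54+54+54+54+54+95+27+133+242 = 944 → 03 b0.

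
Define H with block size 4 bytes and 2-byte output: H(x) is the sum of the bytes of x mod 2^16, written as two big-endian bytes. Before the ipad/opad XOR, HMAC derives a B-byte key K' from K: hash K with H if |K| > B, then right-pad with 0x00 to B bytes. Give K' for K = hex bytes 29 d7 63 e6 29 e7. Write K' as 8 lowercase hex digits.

03590000

|K| = 6 > B = 4, so first hash the key.
H(K): sum = 41+215+99+230+41+231 = 857 → 03 59.
Zero-pad H(K) = 03 59 to 4 bytes: K' = 03 59 00 00.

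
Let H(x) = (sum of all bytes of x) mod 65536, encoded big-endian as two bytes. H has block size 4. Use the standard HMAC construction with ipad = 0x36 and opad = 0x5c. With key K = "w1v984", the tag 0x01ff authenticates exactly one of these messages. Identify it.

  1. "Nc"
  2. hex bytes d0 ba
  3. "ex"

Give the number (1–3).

1

Key "w1v984" = 77 31 76 39 38 34 is 6 bytes > B = 4, so hash it first: H(key) = 01 c3, then zero-pad to 4 bytes: K' = 01 c3 00 00.
K' ⊕ ipad = 37 f5 36 36; K' ⊕ opad = 5d 9f 5c 5c.
m1: inner = H(37 f5 36 36 4e 63) = 02 49; tag = H(5d 9f 5c 5c 02 49) = 01ff ← matches
m2: inner = H(37 f5 36 36 d0 ba) = 03 22; tag = H(5d 9f 5c 5c 03 22) = 01d9
m3: inner = H(37 f5 36 36 65 78) = 02 75; tag = H(5d 9f 5c 5c 02 75) = 022b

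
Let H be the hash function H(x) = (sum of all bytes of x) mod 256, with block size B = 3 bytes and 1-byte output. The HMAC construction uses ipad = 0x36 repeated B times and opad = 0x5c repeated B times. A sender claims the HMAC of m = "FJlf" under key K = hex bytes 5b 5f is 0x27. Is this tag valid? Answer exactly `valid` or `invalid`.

invalid

Key hex bytes 5b 5f is 2 bytes ≤ B = 3; zero-pad to 3 bytes: K' = 5b 5f 00.
K' ⊕ ipad = 6d 69 36; K' ⊕ opad = 07 03 5c.
Inner hash: sum = 109+105+54+70+74+108+102 = 622; mod 256 = 110 → 6e.
Outer hash (recomputed tag): sum = 7+3+92+110 = 212 → d4.
Recomputed tag = d4; claimed = 27 → mismatch.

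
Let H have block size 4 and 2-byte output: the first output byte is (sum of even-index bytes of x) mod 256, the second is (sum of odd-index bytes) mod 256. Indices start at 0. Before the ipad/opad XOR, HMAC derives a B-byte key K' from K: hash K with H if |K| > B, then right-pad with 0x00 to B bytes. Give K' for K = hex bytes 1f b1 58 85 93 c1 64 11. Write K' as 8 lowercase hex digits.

|K| = 8 > B = 4, so first hash the key.
H(K): even-index sum = 366 mod 256 = 110; odd-index sum = 520 mod 256 = 8 → 6e 08.
Zero-pad H(K) = 6e 08 to 4 bytes: K' = 6e 08 00 00.

6e080000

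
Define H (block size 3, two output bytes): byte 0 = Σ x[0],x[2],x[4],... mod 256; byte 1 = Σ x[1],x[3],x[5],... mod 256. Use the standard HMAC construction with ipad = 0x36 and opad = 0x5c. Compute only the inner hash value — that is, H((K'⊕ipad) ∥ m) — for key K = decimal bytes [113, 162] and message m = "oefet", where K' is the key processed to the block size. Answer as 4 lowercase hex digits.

47dd

Key decimal bytes [113, 162] = 71 a2 is 2 bytes ≤ B = 3; zero-pad to 3 bytes: K' = 71 a2 00.
K' ⊕ ipad = 47 94 36.
Inner input = 47 94 36 ∥ 6f 65 66 65 74.
Inner hash: even-index sum = 327 mod 256 = 71; odd-index sum = 477 mod 256 = 221 → 47 dd.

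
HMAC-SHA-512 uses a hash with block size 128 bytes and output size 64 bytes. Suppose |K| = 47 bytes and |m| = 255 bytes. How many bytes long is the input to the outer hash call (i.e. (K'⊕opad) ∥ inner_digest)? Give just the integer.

192

Key is 47 ≤ 128 bytes, zero-padded: |K'| = 128.
Outer input = (K'⊕opad) ∥ H(inner) → 128 + 64 = 192 bytes.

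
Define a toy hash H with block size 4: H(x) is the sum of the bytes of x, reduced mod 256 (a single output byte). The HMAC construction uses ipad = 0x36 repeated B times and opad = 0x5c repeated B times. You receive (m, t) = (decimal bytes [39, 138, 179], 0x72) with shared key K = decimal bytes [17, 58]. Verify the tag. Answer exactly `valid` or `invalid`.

Key decimal bytes [17, 58] = 11 3a is 2 bytes ≤ B = 4; zero-pad to 4 bytes: K' = 11 3a 00 00.
K' ⊕ ipad = 27 0c 36 36; K' ⊕ opad = 4d 66 5c 5c.
Inner hash: sum = 39+12+54+54+39+138+179 = 515; mod 256 = 3 → 03.
Outer hash (recomputed tag): sum = 77+102+92+92+3 = 366; mod 256 = 110 → 6e.
Recomputed tag = 6e; claimed = 72 → mismatch.

invalid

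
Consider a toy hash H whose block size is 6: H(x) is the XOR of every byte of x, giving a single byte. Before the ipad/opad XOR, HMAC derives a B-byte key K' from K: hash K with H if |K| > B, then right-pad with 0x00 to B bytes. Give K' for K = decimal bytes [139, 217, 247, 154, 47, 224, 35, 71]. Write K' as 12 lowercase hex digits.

|K| = 8 > B = 6, so first hash the key.
H(K): XOR 8b⊕d9⊕f7⊕9a⊕2f⊕e0⊕23⊕47 = 94.
Zero-pad H(K) = 94 to 6 bytes: K' = 94 00 00 00 00 00.

940000000000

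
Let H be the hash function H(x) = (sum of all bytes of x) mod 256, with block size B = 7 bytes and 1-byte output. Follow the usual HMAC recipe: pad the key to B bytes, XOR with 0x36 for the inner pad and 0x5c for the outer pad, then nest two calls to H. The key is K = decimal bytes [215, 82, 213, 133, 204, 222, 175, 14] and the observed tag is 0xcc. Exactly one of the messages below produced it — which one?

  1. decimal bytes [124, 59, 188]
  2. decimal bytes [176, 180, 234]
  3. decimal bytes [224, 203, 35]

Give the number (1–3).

Key decimal bytes [215, 82, 213, 133, 204, 222, 175, 14] = d7 52 d5 85 cc de af 0e is 8 bytes > B = 7, so hash it first: H(key) = ea, then zero-pad to 7 bytes: K' = ea 00 00 00 00 00 00.
K' ⊕ ipad = dc 36 36 36 36 36 36; K' ⊕ opad = b6 5c 5c 5c 5c 5c 5c.
m1: inner = H(dc 36 36 36 36 36 36 7c 3b bc) = 93; tag = H(b6 5c 5c 5c 5c 5c 5c 93) = 71
m2: inner = H(dc 36 36 36 36 36 36 b0 b4 ea) = 6e; tag = H(b6 5c 5c 5c 5c 5c 5c 6e) = 4c
m3: inner = H(dc 36 36 36 36 36 36 e0 cb 23) = ee; tag = H(b6 5c 5c 5c 5c 5c 5c ee) = cc ← matches

3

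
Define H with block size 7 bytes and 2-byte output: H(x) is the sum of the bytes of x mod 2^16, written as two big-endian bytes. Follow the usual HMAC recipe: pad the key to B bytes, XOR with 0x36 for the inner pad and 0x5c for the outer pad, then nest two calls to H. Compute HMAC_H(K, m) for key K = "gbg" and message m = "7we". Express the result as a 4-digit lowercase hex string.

Key "gbg" = 67 62 67 is 3 bytes ≤ B = 7; zero-pad to 7 bytes: K' = 67 62 67 00 00 00 00.
K' ⊕ ipad = 51 54 51 36 36 36 36.  K' ⊕ opad = 3b 3e 3b 5c 5c 5c 5c.
Inner input = (K'⊕ipad) ∥ m = 51 54 51 36 36 36 36 ∥ 37 77 65.
Inner hash: sum = 81+84+81+54+54+54+54+55+119+101 = 737 → 02 e1.
Outer input = (K'⊕opad) ∥ inner = 3b 3e 3b 5c 5c 5c 5c ∥ 02 e1.
Outer hash (tag): sum = 59+62+59+92+92+92+92+2+225 = 775 → 03 07.

0307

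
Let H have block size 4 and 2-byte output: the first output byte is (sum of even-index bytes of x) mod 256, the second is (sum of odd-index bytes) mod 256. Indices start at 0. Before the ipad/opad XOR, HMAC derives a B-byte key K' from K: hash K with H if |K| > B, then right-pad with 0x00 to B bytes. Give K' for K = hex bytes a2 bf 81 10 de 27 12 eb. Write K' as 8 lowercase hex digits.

13e10000

|K| = 8 > B = 4, so first hash the key.
H(K): even-index sum = 531 mod 256 = 19; odd-index sum = 481 mod 256 = 225 → 13 e1.
Zero-pad H(K) = 13 e1 to 4 bytes: K' = 13 e1 00 00.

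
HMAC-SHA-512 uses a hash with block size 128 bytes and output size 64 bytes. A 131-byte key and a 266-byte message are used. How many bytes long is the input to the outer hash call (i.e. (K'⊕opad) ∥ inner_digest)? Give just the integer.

192

Key is 131 > 128 bytes, so it is hashed to 64 bytes then zero-padded to 128: |K'| = 128.
Outer input = (K'⊕opad) ∥ H(inner) → 128 + 64 = 192 bytes.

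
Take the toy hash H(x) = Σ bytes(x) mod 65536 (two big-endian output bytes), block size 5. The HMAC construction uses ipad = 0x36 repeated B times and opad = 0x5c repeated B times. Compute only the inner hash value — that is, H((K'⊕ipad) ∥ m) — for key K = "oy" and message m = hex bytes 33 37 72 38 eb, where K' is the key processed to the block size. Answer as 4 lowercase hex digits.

0349

Key "oy" = 6f 79 is 2 bytes ≤ B = 5; zero-pad to 5 bytes: K' = 6f 79 00 00 00.
K' ⊕ ipad = 59 4f 36 36 36.
Inner input = 59 4f 36 36 36 ∥ 33 37 72 38 eb.
Inner hash: sum = 89+79+54+54+54+51+55+114+56+235 = 841 → 03 49.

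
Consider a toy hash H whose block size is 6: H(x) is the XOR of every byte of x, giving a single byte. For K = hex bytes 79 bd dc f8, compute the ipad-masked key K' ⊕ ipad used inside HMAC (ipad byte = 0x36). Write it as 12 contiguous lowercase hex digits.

4f8beace3636

Key hex bytes 79 bd dc f8 is 4 bytes ≤ B = 6; zero-pad to 6 bytes: K' = 79 bd dc f8 00 00.
XOR each byte with 0x36: 79⊕36=4f, bd⊕36=8b, dc⊕36=ea, f8⊕36=ce, 00⊕36=36, 00⊕36=36.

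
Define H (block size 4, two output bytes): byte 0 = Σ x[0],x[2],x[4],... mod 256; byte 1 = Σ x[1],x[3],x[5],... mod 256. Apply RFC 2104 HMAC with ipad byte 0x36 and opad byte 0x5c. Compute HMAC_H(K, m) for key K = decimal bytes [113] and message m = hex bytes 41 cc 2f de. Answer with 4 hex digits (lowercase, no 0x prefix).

76ce

Key decimal bytes [113] = 71 is 1 byte ≤ B = 4; zero-pad to 4 bytes: K' = 71 00 00 00.
K' ⊕ ipad = 47 36 36 36.  K' ⊕ opad = 2d 5c 5c 5c.
Inner input = (K'⊕ipad) ∥ m = 47 36 36 36 ∥ 41 cc 2f de.
Inner hash: even-index sum = 237 mod 256 = 237; odd-index sum = 534 mod 256 = 22 → ed 16.
Outer input = (K'⊕opad) ∥ inner = 2d 5c 5c 5c ∥ ed 16.
Outer hash (tag): even-index sum = 374 mod 256 = 118; odd-index sum = 206 mod 256 = 206 → 76 ce.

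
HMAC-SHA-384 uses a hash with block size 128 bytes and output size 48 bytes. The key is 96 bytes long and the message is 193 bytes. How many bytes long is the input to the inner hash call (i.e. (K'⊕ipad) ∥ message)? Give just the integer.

Key is 96 ≤ 128 bytes, zero-padded: |K'| = 128.
Inner input = (K'⊕ipad) ∥ m → 128 + 193 = 321 bytes.

321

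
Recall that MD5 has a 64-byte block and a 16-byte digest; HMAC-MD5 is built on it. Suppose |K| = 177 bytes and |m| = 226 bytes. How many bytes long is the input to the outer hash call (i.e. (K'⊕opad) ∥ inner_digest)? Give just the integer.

Key is 177 > 64 bytes, so it is hashed to 16 bytes then zero-padded to 64: |K'| = 64.
Outer input = (K'⊕opad) ∥ H(inner) → 64 + 16 = 80 bytes.

80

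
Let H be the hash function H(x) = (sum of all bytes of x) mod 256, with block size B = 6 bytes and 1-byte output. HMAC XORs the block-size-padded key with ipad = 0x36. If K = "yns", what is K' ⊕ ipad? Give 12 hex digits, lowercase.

Key "yns" = 79 6e 73 is 3 bytes ≤ B = 6; zero-pad to 6 bytes: K' = 79 6e 73 00 00 00.
XOR each byte with 0x36: 79⊕36=4f, 6e⊕36=58, 73⊕36=45, 00⊕36=36, 00⊕36=36, 00⊕36=36.

4f5845363636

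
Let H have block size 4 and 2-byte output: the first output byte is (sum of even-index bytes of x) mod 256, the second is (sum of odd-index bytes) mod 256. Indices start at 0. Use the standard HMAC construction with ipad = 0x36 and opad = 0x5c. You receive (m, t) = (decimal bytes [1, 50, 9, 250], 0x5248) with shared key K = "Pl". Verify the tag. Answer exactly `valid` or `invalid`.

invalid

Key "Pl" = 50 6c is 2 bytes ≤ B = 4; zero-pad to 4 bytes: K' = 50 6c 00 00.
K' ⊕ ipad = 66 5a 36 36; K' ⊕ opad = 0c 30 5c 5c.
Inner hash: even-index sum = 166 mod 256 = 166; odd-index sum = 444 mod 256 = 188 → a6 bc.
Outer hash (recomputed tag): even-index sum = 270 mod 256 = 14; odd-index sum = 328 mod 256 = 72 → 0e 48.
Recomputed tag = 0e48; claimed = 5248 → mismatch.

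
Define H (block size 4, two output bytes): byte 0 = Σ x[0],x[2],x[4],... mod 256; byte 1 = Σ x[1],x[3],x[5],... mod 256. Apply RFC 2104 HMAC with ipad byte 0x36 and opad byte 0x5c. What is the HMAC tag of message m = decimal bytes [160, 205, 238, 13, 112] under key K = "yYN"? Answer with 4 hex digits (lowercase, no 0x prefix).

Key "yYN" = 79 59 4e is 3 bytes ≤ B = 4; zero-pad to 4 bytes: K' = 79 59 4e 00.
K' ⊕ ipad = 4f 6f 78 36.  K' ⊕ opad = 25 05 12 5c.
Inner input = (K'⊕ipad) ∥ m = 4f 6f 78 36 ∥ a0 cd ee 0d 70.
Inner hash: even-index sum = 709 mod 256 = 197; odd-index sum = 383 mod 256 = 127 → c5 7f.
Outer input = (K'⊕opad) ∥ inner = 25 05 12 5c ∥ c5 7f.
Outer hash (tag): even-index sum = 252 mod 256 = 252; odd-index sum = 224 mod 256 = 224 → fc e0.

fce0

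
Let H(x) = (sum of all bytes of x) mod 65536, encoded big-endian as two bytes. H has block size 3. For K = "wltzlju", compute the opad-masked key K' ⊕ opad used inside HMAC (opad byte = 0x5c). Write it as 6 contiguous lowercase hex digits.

5f405c

Key "wltzlju" = 77 6c 74 7a 6c 6a 75 is 7 bytes > B = 3, so hash it first: H(key) = 03 1c, then zero-pad to 3 bytes: K' = 03 1c 00.
XOR each byte with 0x5c: 03⊕5c=5f, 1c⊕5c=40, 00⊕5c=5c.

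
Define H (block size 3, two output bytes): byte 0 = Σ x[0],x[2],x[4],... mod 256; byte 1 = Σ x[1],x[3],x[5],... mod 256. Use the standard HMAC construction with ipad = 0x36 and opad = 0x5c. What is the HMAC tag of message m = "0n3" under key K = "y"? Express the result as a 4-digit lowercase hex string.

Key "y" = 79 is 1 byte ≤ B = 3; zero-pad to 3 bytes: K' = 79 00 00.
K' ⊕ ipad = 4f 36 36.  K' ⊕ opad = 25 5c 5c.
Inner input = (K'⊕ipad) ∥ m = 4f 36 36 ∥ 30 6e 33.
Inner hash: even-index sum = 243 mod 256 = 243; odd-index sum = 153 mod 256 = 153 → f3 99.
Outer input = (K'⊕opad) ∥ inner = 25 5c 5c ∥ f3 99.
Outer hash (tag): even-index sum = 282 mod 256 = 26; odd-index sum = 335 mod 256 = 79 → 1a 4f.

1a4f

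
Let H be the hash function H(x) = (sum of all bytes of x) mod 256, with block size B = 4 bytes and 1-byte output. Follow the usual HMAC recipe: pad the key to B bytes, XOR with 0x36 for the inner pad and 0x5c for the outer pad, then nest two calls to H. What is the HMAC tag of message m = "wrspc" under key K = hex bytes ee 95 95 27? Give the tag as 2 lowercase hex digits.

1d

Key hex bytes ee 95 95 27 is exactly B = 4 bytes: K' = ee 95 95 27.
K' ⊕ ipad = d8 a3 a3 11.  K' ⊕ opad = b2 c9 c9 7b.
Inner input = (K'⊕ipad) ∥ m = d8 a3 a3 11 ∥ 77 72 73 70 63.
Inner hash: sum = 216+163+163+17+119+114+115+112+99 = 1118; mod 256 = 94 → 5e.
Outer input = (K'⊕opad) ∥ inner = b2 c9 c9 7b ∥ 5e.
Outer hash (tag): sum = 178+201+201+123+94 = 797; mod 256 = 29 → 1d.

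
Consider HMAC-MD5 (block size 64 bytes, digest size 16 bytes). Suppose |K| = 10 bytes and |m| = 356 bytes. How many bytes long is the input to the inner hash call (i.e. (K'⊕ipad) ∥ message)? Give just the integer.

420

Key is 10 ≤ 64 bytes, zero-padded: |K'| = 64.
Inner input = (K'⊕ipad) ∥ m → 64 + 356 = 420 bytes.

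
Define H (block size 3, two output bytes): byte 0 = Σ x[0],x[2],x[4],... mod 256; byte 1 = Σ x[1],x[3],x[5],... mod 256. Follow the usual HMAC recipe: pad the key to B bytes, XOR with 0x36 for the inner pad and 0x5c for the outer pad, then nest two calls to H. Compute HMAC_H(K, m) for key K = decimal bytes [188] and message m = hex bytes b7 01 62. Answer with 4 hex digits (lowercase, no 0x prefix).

8b1d

Key decimal bytes [188] = bc is 1 byte ≤ B = 3; zero-pad to 3 bytes: K' = bc 00 00.
K' ⊕ ipad = 8a 36 36.  K' ⊕ opad = e0 5c 5c.
Inner input = (K'⊕ipad) ∥ m = 8a 36 36 ∥ b7 01 62.
Inner hash: even-index sum = 193 mod 256 = 193; odd-index sum = 335 mod 256 = 79 → c1 4f.
Outer input = (K'⊕opad) ∥ inner = e0 5c 5c ∥ c1 4f.
Outer hash (tag): even-index sum = 395 mod 256 = 139; odd-index sum = 285 mod 256 = 29 → 8b 1d.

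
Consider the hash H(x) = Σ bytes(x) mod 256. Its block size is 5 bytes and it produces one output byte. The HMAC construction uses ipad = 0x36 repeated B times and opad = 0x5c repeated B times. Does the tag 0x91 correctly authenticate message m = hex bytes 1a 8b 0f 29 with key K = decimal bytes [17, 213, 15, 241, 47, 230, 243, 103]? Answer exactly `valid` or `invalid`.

valid

Key decimal bytes [17, 213, 15, 241, 47, 230, 243, 103] = 11 d5 0f f1 2f e6 f3 67 is 8 bytes > B = 5, so hash it first: H(key) = 55, then zero-pad to 5 bytes: K' = 55 00 00 00 00.
K' ⊕ ipad = 63 36 36 36 36; K' ⊕ opad = 09 5c 5c 5c 5c.
Inner hash: sum = 99+54+54+54+54+26+139+15+41 = 536; mod 256 = 24 → 18.
Outer hash (recomputed tag): sum = 9+92+92+92+92+24 = 401; mod 256 = 145 → 91.
Recomputed tag = 91; claimed = 91 → match.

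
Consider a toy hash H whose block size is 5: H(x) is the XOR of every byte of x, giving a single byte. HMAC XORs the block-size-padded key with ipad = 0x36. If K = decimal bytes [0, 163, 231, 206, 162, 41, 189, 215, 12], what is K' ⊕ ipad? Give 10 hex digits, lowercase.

Key decimal bytes [0, 163, 231, 206, 162, 41, 189, 215, 12] = 00 a3 e7 ce a2 29 bd d7 0c is 9 bytes > B = 5, so hash it first: H(key) = 67, then zero-pad to 5 bytes: K' = 67 00 00 00 00.
XOR each byte with 0x36: 67⊕36=51, 00⊕36=36, 00⊕36=36, 00⊕36=36, 00⊕36=36.

5136363636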